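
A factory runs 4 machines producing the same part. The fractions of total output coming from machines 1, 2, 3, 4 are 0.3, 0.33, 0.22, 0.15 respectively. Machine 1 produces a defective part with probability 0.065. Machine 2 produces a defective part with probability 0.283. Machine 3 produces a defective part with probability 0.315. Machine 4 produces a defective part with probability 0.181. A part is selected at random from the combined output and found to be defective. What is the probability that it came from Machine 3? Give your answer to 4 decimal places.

Posterior probability ≈ 0.3310

Tabulate prior·likelihood by source: [1] prior 0.3, lik 0.065, product 0.01950; [2] prior 0.33, lik 0.283, product 0.09339; [3] prior 0.22, lik 0.315, product 0.06930; [4] prior 0.15, lik 0.181, product 0.02715.
Normalizing constant = 0.20934; the posterior for Machine 3 is its product over the sum, 0.06930/0.20934 = 0.3310.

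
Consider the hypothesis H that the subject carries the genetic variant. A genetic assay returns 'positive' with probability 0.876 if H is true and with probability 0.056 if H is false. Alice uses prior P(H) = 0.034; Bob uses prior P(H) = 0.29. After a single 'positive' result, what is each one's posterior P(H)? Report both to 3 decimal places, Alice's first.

P('+'|H) = 0.876, P('+'|¬H) = 0.056.
Alice: numerator 0.876·0.034 = 0.029784; evidence = 0.029784+0.056·0.966 = 0.083880; posterior = 0.355.
Bob: numerator 0.876·0.29 = 0.25404; evidence = 0.25404+0.056·0.71 = 0.29380; posterior = 0.865.

Alice: 0.355; Bob: 0.865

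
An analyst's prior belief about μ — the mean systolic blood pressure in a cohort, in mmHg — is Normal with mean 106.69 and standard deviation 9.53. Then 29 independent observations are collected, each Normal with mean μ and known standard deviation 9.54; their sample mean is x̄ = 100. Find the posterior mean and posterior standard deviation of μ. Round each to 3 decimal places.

With known σ, the Normal prior is conjugate. Weight on the data is w = (n/σ²)/(n/σ² + 1/τ₀²) = 0.318641/(0.318641+0.0110107) = 0.96660.
Posterior mean = w·x̄ + (1−w)·μ₀ = 0.96660·100 + 0.033401·106.69 = 100.223. Posterior variance = 1/(0.318641+0.0110107) = 3.03351, so SD = 1.742.

Posterior mean ≈ 100.223; posterior SD ≈ 1.742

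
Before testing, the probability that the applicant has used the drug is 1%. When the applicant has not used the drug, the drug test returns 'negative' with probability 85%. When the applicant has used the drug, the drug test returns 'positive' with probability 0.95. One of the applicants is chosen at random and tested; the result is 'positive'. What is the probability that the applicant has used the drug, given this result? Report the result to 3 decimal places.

Write H for 'the applicant has used the drug'. Prior odds H:¬H = 0.01/0.99 = 0.010101. For the 'positive' outcome, the likelihood ratio is 0.95/0.15 = 6.3333.
Posterior odds = 0.010101 × 6.3333 = 0.063973, so P(H|E) = 0.063973/(1+0.063973) = 0.060.

P(H | E) ≈ 0.060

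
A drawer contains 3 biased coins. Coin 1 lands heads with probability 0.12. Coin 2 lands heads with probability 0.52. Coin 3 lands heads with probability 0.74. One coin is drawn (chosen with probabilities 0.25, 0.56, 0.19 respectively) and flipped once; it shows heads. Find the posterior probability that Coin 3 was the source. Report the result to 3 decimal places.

Posterior probability ≈ 0.304

P(heads|C1) = 0.12; P(heads|C2) = 0.52; P(heads|C3) = 0.74.
Prior × likelihood for each source: 0.25·0.12=0.03000, 0.56·0.52=0.2912, 0.19·0.74=0.1406. Summing gives P(heads) = 0.46180.
P(Coin 3 | heads) = 0.1406 / 0.46180 = 0.304.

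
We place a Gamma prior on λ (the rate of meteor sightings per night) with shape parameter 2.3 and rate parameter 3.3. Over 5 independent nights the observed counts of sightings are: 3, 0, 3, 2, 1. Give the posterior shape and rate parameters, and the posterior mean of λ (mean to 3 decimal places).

The Poisson likelihood adds the total count to the shape and the number of exposure periods to the rate. Here ∑xᵢ = 9 and n = 5, so shape 2.3→11.3 and rate 3.3→8.3.
E[λ | data] = 11.3/8.3 = 1.361.

Posterior: Gamma(shape=11.3, rate=8.3); mean ≈ 1.361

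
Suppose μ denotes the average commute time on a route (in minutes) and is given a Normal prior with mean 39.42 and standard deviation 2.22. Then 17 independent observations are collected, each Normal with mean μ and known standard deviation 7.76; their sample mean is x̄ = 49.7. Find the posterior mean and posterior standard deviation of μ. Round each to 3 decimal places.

With known σ, the Normal prior is conjugate. Weight on the data is w = (n/σ²)/(n/σ² + 1/τ₀²) = 0.282309/(0.282309+0.202906) = 0.58182.
Posterior mean = w·x̄ + (1−w)·μ₀ = 0.58182·49.7 + 0.41818·39.42 = 45.401. Posterior variance = 1/(0.282309+0.202906) = 2.06094, so SD = 1.436.

Posterior mean ≈ 45.401; posterior SD ≈ 1.436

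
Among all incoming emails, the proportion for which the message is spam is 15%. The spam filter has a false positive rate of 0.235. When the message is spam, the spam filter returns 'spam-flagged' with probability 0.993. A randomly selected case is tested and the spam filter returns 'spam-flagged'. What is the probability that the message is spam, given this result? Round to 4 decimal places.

Write H for 'the message is spam'. Prior odds H:¬H = 0.15/0.85 = 0.17647. For the 'spam-flagged' outcome, the likelihood ratio is 0.993/0.235 = 4.2255.
Posterior odds = 0.17647 × 4.2255 = 0.74568, so P(H|E) = 0.74568/(1+0.74568) = 0.4272.

P(H | E) ≈ 0.4272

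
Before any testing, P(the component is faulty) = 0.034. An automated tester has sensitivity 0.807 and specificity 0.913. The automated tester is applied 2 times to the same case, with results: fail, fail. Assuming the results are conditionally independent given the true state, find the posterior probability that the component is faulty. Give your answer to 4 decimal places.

Posterior P(H) ≈ 0.7518

Let H be the event that the component is faulty; start with P(H) = 0.034. P('fail'|H) = 0.807, P('fail'|¬H) = 0.087.
Update on result 1 ('fail'): P(H) ← 0.807·0.0340 / (0.807·0.0340 + 0.087·0.9660) = 0.027438/0.11148 = 0.2461.
Update on result 2 ('fail'): P(H) ← 0.807·0.2461 / (0.807·0.2461 + 0.087·0.7539) = 0.19862/0.26421 = 0.7518.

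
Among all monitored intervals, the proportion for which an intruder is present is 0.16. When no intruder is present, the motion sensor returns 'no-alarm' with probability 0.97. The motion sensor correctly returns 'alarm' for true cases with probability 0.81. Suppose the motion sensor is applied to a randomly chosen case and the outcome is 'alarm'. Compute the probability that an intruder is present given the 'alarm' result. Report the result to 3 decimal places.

P(H | E) ≈ 0.837

Write H for 'an intruder is present'. Prior odds H:¬H = 0.16/0.84 = 0.19048. For the 'alarm' outcome, the likelihood ratio is 0.81/0.03 = 27.000.
Posterior odds = 0.19048 × 27.000 = 5.1429, so P(H|E) = 5.1429/(1+5.1429) = 0.837.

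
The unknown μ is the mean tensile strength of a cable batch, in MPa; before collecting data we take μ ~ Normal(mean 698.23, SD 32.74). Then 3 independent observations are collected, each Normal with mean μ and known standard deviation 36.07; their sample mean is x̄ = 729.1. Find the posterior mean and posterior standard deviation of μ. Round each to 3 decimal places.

Posterior mean ≈ 720.208; posterior SD ≈ 17.572

Prior precision 1/τ₀² = 1/32.74² = 0.00093292; data precision n/σ² = 3/36.07² = 0.00230584.
Posterior precision = 0.00093292 + 0.00230584 = 0.00323876, giving posterior SD = 1/√0.00323876 = 17.572.
Posterior mean = (0.00093292·698.23 + 0.00230584·729.1) / 0.00323876 = 720.208.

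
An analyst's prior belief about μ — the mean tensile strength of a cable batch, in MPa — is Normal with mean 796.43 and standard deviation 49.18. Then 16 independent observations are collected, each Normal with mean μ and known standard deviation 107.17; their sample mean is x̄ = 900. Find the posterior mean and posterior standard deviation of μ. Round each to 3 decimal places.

Prior precision 1/τ₀² = 1/49.18² = 0.00041345; data precision n/σ² = 16/107.17² = 0.00139307.
Posterior precision = 0.00041345 + 0.00139307 = 0.00180652, giving posterior SD = 1/√0.00180652 = 23.528.
Posterior mean = (0.00041345·796.43 + 0.00139307·900) / 0.00180652 = 876.296.

Posterior mean ≈ 876.296; posterior SD ≈ 23.528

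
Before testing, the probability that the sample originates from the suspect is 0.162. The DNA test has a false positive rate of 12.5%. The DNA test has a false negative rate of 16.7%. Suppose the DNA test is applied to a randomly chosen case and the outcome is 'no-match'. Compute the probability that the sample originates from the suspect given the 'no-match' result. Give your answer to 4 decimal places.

Let H be the event that the sample originates from the suspect. P(H) = 0.162, so P(¬H) = 0.838. With E the 'no-match' result, P(E|H) = 0.167 and P(E|¬H) = 0.875.
P(E) = 0.167·0.162 + 0.875·0.838 = 0.027054 + 0.73325 = 0.76030.
By Bayes' theorem, P(H|E) = 0.027054 / 0.76030 = 0.0356.

P(H | E) ≈ 0.0356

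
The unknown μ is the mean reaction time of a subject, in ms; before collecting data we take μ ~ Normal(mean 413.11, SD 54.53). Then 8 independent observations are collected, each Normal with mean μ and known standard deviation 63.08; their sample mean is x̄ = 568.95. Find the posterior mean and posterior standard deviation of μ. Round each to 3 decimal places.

With known σ, the Normal prior is conjugate. Weight on the data is w = (n/σ²)/(n/σ² + 1/τ₀²) = 0.00201051/(0.00201051+0.00033630) = 0.85670.
Posterior mean = w·x̄ + (1−w)·μ₀ = 0.85670·568.95 + 0.14330·413.11 = 546.618. Posterior variance = 1/(0.00201051+0.00033630) = 426.110, so SD = 20.642.

Posterior mean ≈ 546.618; posterior SD ≈ 20.642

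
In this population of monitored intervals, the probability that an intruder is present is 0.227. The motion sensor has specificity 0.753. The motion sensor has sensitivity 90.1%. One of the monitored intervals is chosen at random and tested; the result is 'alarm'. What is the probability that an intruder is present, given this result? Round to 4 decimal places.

P(H | E) ≈ 0.5172

Write H for 'an intruder is present'. Prior odds H:¬H = 0.227/0.773 = 0.29366. For the 'alarm' outcome, the likelihood ratio is 0.901/0.247 = 3.6478.
Posterior odds = 0.29366 × 3.6478 = 1.0712, so P(H|E) = 1.0712/(1+1.0712) = 0.5172.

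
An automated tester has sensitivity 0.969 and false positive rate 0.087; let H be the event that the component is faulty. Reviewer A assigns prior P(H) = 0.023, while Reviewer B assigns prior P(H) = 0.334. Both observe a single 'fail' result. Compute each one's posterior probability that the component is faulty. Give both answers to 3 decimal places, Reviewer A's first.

The likelihood ratio for a 'fail' result is 0.969/0.087 = 11.138.
Reviewer A: prior odds 0.023/0.977 = 0.023541; posterior odds 0.26220; posterior probability 0.208.
Reviewer B: prior odds 0.334/0.666 = 0.50150; posterior odds 5.5857; posterior probability 0.848.

Reviewer A: 0.208; Reviewer B: 0.848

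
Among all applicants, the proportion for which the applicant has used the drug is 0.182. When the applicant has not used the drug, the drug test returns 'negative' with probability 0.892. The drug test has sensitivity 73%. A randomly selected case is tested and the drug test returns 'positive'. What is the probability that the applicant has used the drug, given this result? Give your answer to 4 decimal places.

P(H | E) ≈ 0.6006

Write H for 'the applicant has used the drug'. Prior odds H:¬H = 0.182/0.818 = 0.22249. For the 'positive' outcome, the likelihood ratio is 0.73/0.108 = 6.7593.
Posterior odds = 0.22249 × 6.7593 = 1.5039, so P(H|E) = 1.5039/(1+1.5039) = 0.6006.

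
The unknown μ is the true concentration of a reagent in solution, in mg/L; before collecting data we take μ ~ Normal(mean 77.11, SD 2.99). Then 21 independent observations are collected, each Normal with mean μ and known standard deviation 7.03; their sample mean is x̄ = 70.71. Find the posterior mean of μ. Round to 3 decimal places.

Posterior mean ≈ 72.044

With known σ, the Normal prior is conjugate. Weight on the data is w = (n/σ²)/(n/σ² + 1/τ₀²) = 0.424921/(0.424921+0.111856) = 0.79162.
Posterior mean = w·x̄ + (1−w)·μ₀ = 0.79162·70.71 + 0.20838·77.11 = 72.044.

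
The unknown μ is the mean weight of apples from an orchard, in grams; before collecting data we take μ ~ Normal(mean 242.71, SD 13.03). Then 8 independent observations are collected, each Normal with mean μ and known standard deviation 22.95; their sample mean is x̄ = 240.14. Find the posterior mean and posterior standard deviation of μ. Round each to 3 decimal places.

With known σ, the Normal prior is conjugate. Weight on the data is w = (n/σ²)/(n/σ² + 1/τ₀²) = 0.0151888/(0.0151888+0.00588994) = 0.72057.
Posterior mean = w·x̄ + (1−w)·μ₀ = 0.72057·240.14 + 0.27943·242.71 = 240.858. Posterior variance = 1/(0.0151888+0.00588994) = 47.4411, so SD = 6.888.

Posterior mean ≈ 240.858; posterior SD ≈ 6.888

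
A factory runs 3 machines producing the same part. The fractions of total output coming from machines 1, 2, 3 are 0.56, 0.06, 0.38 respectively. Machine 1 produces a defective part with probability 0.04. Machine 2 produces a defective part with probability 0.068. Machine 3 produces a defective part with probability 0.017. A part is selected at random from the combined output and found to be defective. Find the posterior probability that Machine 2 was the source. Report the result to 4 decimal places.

Posterior probability ≈ 0.1239

P(defective|M1) = 0.04; P(defective|M2) = 0.068; P(defective|M3) = 0.017.
Prior × likelihood for each source: 0.56·0.04=0.02240, 0.06·0.068=0.004080, 0.38·0.017=0.006460. Summing gives P(defective) = 0.032940.
P(Machine 2 | defective) = 0.004080 / 0.032940 = 0.1239.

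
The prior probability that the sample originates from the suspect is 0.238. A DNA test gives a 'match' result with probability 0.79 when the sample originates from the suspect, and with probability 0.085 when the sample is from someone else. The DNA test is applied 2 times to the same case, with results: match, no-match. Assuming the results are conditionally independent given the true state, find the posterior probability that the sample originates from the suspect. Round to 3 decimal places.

Posterior P(H) ≈ 0.400

Let H be the event that the sample originates from the suspect; start with P(H) = 0.238. P('match'|H) = 0.79, P('match'|¬H) = 0.085.
Update on result 1 ('match'): P(H) ← 0.79·0.2380 / (0.79·0.2380 + 0.085·0.7620) = 0.18802/0.25279 = 0.7438.
Update on result 2 ('no-match'): P(H) ← 0.21·0.7438 / (0.21·0.7438 + 0.915·0.2562) = 0.15619/0.39064 = 0.3998.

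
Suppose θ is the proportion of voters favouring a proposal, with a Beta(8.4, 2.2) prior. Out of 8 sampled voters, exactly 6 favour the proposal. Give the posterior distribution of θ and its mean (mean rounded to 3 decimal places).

The binomial likelihood is conjugate to the Beta prior: with 6 successes and 2 failures, the posterior is Beta(8.4+6, 2.2+2) = Beta(14.4, 4.2).
E[θ | data] = 14.4/(14.4+4.2) = 0.774.

Posterior: Beta(14.4, 4.2); mean ≈ 0.774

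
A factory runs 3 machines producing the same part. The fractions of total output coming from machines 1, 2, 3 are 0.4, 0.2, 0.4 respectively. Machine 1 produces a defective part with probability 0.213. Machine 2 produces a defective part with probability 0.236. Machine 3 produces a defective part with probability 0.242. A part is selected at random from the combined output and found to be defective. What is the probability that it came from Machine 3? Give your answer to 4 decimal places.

Posterior probability ≈ 0.4223

P(defective|M1) = 0.213; P(defective|M2) = 0.236; P(defective|M3) = 0.242.
Prior × likelihood for each source: 0.4·0.213=0.08520, 0.2·0.236=0.04720, 0.4·0.242=0.09680. Summing gives P(defective) = 0.22920.
P(Machine 3 | defective) = 0.09680 / 0.22920 = 0.4223.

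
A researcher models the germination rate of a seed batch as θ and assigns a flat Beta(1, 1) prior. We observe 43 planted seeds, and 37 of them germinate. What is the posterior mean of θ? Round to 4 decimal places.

The binomial likelihood is conjugate to the Beta prior: with 37 successes and 6 failures, the posterior is Beta(1+37, 1+6) = Beta(38, 7).
E[θ | data] = 38/(38+7) = 0.8444.

Posterior mean ≈ 0.8444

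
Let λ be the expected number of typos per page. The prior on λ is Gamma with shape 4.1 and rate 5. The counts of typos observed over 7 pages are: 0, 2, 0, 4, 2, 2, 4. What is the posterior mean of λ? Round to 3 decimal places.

Posterior mean ≈ 1.508

The Poisson likelihood adds the total count to the shape and the number of exposure periods to the rate. Here ∑xᵢ = 14 and n = 7, so shape 4.1→18.1 and rate 5→12.
E[λ | data] = 18.1/12 = 1.508.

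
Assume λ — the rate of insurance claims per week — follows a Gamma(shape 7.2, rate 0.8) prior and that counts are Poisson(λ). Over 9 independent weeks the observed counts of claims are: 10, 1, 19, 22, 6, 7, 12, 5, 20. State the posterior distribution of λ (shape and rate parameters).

Posterior: Gamma(shape=109.2, rate=9.8)

The Poisson likelihood adds the total count to the shape and the number of exposure periods to the rate. Here ∑xᵢ = 102 and n = 9, so shape 7.2→109.2 and rate 0.8→9.8.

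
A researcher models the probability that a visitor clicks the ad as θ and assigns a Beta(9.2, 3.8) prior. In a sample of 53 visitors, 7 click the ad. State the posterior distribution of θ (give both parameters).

Posterior: Beta(16.2, 49.8)

Observing 7 successes and 46 failures updates Beta(9.2, 3.8) by adding the success and failure counts to the two shape parameters: α = 9.2+7 = 16.2, β = 3.8+46 = 49.8.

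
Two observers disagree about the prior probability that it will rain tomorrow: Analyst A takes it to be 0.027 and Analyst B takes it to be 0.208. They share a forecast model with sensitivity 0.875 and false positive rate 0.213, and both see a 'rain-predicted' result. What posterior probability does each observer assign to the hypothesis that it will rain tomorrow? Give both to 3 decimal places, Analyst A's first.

P('+'|H) = 0.875, P('+'|¬H) = 0.213.
Analyst A: numerator 0.875·0.027 = 0.023625; evidence = 0.023625+0.213·0.973 = 0.23087; posterior = 0.102.
Analyst B: numerator 0.875·0.208 = 0.18200; evidence = 0.18200+0.213·0.792 = 0.35070; posterior = 0.519.

Analyst A: 0.102; Analyst B: 0.519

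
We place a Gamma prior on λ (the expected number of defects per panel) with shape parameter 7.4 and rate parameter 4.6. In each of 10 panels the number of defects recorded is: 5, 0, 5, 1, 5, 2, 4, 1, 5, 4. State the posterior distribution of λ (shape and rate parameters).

Total count ∑xᵢ = 32 over n = 10 panels.
Gamma is conjugate to the Poisson likelihood: posterior is Gamma(shape = 7.4+32 = 39.4, rate = 4.6+10 = 14.6).

Posterior: Gamma(shape=39.4, rate=14.6)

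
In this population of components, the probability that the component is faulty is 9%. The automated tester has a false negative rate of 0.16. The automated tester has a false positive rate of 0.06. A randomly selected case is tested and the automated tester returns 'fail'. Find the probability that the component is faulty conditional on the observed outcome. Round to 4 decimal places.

Let H be the event that the component is faulty. P(H) = 0.09, so P(¬H) = 0.91. With E the 'fail' result, P(E|H) = 0.84 and P(E|¬H) = 0.06.
P(E) = 0.84·0.09 + 0.06·0.91 = 0.075600 + 0.054600 = 0.13020.
By Bayes' theorem, P(H|E) = 0.075600 / 0.13020 = 0.5806.

P(H | E) ≈ 0.5806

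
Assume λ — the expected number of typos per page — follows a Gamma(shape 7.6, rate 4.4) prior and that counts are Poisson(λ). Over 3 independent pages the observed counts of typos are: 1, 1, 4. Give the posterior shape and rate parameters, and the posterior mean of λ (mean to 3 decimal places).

Total count ∑xᵢ = 6 over n = 3 pages.
Gamma is conjugate to the Poisson likelihood: posterior is Gamma(shape = 7.6+6 = 13.6, rate = 4.4+3 = 7.4).
E[λ | data] = 13.6/7.4 = 1.838.

Posterior: Gamma(shape=13.6, rate=7.4); mean ≈ 1.838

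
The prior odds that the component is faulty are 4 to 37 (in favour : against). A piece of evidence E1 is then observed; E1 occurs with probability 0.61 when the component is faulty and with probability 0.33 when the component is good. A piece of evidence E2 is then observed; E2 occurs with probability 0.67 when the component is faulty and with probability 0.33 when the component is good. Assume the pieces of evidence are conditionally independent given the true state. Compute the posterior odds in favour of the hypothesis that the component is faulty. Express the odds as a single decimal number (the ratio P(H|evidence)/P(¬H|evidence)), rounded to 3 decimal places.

Prior odds = 4/37 = 0.10811. In log-odds, ln(0.10811) = -2.2246.
Add log likelihood ratios: ln(1.8485) + ln(2.0303) = 1.3226.
Posterior log-odds = -0.90207, so posterior odds = exp(-0.90207) = 0.40573.

Posterior odds ≈ 0.406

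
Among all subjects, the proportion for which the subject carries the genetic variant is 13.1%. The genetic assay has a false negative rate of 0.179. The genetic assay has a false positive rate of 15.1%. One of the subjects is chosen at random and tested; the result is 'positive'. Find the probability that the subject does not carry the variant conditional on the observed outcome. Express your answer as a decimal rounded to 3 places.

Let H be the event that the subject carries the genetic variant. P(H) = 0.131, so P(¬H) = 0.869. With E the 'positive' result, P(E|H) = 0.821 and P(E|¬H) = 0.151.
P(E) = 0.821·0.131 + 0.151·0.869 = 0.10755 + 0.13122 = 0.23877.
By Bayes' theorem, P(H|E) = 0.10755 / 0.23877 = 0.450. Hence P(¬H|E) = 1 − 0.450 = 0.550.

P(¬H | E) ≈ 0.550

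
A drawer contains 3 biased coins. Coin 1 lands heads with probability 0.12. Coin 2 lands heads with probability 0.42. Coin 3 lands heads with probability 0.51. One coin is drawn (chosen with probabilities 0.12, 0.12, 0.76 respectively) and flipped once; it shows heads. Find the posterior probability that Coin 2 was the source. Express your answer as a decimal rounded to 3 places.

Posterior probability ≈ 0.111

P(heads|C1) = 0.12; P(heads|C2) = 0.42; P(heads|C3) = 0.51.
Prior × likelihood for each source: 0.12·0.12=0.01440, 0.12·0.42=0.05040, 0.76·0.51=0.3876. Summing gives P(heads) = 0.45240.
P(Coin 2 | heads) = 0.05040 / 0.45240 = 0.111.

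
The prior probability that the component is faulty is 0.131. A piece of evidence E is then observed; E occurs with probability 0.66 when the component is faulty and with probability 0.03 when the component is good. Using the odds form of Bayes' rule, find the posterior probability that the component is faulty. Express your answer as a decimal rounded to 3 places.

Prior odds = 0.131/(1−0.131) = 0.15075. In log-odds, ln(0.15075) = -1.8921.
Add log likelihood ratio: ln(22.000) = 3.0910.
Posterior log-odds = 1.1989, so posterior odds = exp(1.1989) = 3.3165. Converting, P(H|E) = 3.3165/4.3165 = 0.768.

Posterior probability ≈ 0.768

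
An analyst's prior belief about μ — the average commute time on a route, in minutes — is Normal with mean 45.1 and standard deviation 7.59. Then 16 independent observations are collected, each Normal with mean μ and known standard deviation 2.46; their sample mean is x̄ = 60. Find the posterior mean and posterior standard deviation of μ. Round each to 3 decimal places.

With known σ, the Normal prior is conjugate. Weight on the data is w = (n/σ²)/(n/σ² + 1/τ₀²) = 2.64393/(2.64393+0.0173587) = 0.99348.
Posterior mean = w·x̄ + (1−w)·μ₀ = 0.99348·60 + 0.0065227·45.1 = 59.903. Posterior variance = 1/(2.64393+0.0173587) = 0.375758, so SD = 0.613.

Posterior mean ≈ 59.903; posterior SD ≈ 0.613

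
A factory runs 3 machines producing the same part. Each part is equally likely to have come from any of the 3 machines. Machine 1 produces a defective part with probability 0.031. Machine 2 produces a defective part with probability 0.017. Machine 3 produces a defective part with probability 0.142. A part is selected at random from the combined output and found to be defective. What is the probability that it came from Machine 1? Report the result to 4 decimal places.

Tabulate prior·likelihood by source: [1] prior 0.333333, lik 0.031, product 0.01033; [2] prior 0.333333, lik 0.017, product 0.005667; [3] prior 0.333333, lik 0.142, product 0.04733.
Normalizing constant = 0.063333; the posterior for Machine 1 is its product over the sum, 0.01033/0.063333 = 0.1632.

Posterior probability ≈ 0.1632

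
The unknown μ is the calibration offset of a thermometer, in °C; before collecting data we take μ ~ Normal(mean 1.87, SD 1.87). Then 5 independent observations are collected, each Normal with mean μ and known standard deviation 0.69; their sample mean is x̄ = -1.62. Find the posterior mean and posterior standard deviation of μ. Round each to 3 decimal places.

Prior precision 1/τ₀² = 1/1.87² = 0.285968; data precision n/σ² = 5/0.69² = 10.5020.
Posterior precision = 0.285968 + 10.5020 = 10.7880, giving posterior SD = 1/√10.7880 = 0.304.
Posterior mean = (0.285968·1.87 + 10.5020·-1.62) / 10.7880 = -1.527.

Posterior mean ≈ -1.527; posterior SD ≈ 0.304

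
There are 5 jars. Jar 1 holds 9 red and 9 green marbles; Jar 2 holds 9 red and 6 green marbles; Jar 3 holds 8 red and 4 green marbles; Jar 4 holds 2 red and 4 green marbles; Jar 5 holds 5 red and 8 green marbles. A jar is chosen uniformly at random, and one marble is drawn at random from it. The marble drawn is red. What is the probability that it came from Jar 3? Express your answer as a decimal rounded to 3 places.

Posterior probability ≈ 0.268

P(red|Jar 1) = 0.5; P(red|Jar 2) = 0.6; P(red|Jar 3) = 0.6667; P(red|Jar 4) = 0.3333; P(red|Jar 5) = 0.3846.
Prior × likelihood for each source: 0.2·0.5=0.1000, 0.2·0.6=0.1200, 0.2·0.6667=0.1333, 0.2·0.3333=0.06667, 0.2·0.3846=0.07692. Summing gives P(red) = 0.49692.
P(Jar 3 | red) = 0.1333 / 0.49692 = 0.268.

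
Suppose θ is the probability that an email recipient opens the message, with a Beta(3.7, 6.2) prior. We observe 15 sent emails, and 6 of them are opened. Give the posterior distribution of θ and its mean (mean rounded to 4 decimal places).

Posterior: Beta(9.7, 15.2); mean ≈ 0.3896

The binomial likelihood is conjugate to the Beta prior: with 6 successes and 9 failures, the posterior is Beta(3.7+6, 6.2+9) = Beta(9.7, 15.2).
E[θ | data] = 9.7/(9.7+15.2) = 0.3896.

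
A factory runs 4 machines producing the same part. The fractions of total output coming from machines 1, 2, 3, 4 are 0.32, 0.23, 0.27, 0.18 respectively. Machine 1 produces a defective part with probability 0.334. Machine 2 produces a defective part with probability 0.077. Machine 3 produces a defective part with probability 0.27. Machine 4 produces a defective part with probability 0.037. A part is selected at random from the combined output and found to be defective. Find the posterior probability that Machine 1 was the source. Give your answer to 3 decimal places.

Posterior probability ≈ 0.524

Tabulate prior·likelihood by source: [1] prior 0.32, lik 0.334, product 0.1069; [2] prior 0.23, lik 0.077, product 0.01771; [3] prior 0.27, lik 0.27, product 0.07290; [4] prior 0.18, lik 0.037, product 0.006660.
Normalizing constant = 0.20415; the posterior for Machine 1 is its product over the sum, 0.1069/0.20415 = 0.524.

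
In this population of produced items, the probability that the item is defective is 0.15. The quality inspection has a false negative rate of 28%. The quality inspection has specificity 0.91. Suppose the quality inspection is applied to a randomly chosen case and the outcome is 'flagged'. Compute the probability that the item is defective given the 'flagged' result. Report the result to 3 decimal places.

P(H | E) ≈ 0.585

Write H for 'the item is defective'. Prior odds H:¬H = 0.15/0.85 = 0.17647. For the 'flagged' outcome, the likelihood ratio is 0.72/0.09 = 8.0000.
Posterior odds = 0.17647 × 8.0000 = 1.4118, so P(H|E) = 1.4118/(1+1.4118) = 0.585.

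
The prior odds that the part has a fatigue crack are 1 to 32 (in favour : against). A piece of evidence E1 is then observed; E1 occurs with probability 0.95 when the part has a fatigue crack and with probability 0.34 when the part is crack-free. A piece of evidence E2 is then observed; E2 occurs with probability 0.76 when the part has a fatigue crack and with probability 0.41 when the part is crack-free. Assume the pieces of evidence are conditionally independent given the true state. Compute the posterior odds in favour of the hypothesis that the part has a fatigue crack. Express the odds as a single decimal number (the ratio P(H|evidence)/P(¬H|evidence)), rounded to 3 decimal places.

Prior odds = 1/32 = 0.031250.
Likelihood ratio for E1 = 0.95/0.34 = 2.7941.
Likelihood ratio for E2 = 0.76/0.41 = 1.8537.
Posterior odds = prior odds × LR₁ × LR₂ = 0.16185.

Posterior odds ≈ 0.162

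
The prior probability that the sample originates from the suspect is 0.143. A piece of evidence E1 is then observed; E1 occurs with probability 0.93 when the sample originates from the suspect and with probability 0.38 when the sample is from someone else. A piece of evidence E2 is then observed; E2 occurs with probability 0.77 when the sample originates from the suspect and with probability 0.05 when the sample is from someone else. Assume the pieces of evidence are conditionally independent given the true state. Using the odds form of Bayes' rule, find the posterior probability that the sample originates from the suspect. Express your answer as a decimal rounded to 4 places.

Prior odds = 0.143/(1−0.143) = 0.16686.
Likelihood ratio for E1 = 0.93/0.38 = 2.4474.
Likelihood ratio for E2 = 0.77/0.05 = 15.400.
Posterior odds = prior odds × LR₁ × LR₂ = 6.2889.
Posterior probability = odds/(1+odds) = 6.2889/7.2889 = 0.8628.

Posterior probability ≈ 0.8628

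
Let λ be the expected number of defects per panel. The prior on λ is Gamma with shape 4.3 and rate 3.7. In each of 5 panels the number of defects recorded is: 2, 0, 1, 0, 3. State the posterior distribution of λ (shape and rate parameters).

Posterior: Gamma(shape=10.3, rate=8.7)

The Poisson likelihood adds the total count to the shape and the number of exposure periods to the rate. Here ∑xᵢ = 6 and n = 5, so shape 4.3→10.3 and rate 3.7→8.7.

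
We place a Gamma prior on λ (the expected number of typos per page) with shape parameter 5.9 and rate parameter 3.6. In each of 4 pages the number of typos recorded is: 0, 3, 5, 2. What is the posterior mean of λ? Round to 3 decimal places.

The Poisson likelihood adds the total count to the shape and the number of exposure periods to the rate. Here ∑xᵢ = 10 and n = 4, so shape 5.9→15.9 and rate 3.6→7.6.
Posterior mean = shape/rate = 15.9/7.6 = 2.092.

Posterior mean ≈ 2.092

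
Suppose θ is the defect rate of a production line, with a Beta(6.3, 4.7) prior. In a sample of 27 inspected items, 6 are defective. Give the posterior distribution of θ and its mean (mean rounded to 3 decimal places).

The binomial likelihood is conjugate to the Beta prior: with 6 successes and 21 failures, the posterior is Beta(6.3+6, 4.7+21) = Beta(12.3, 25.7).
E[θ | data] = 12.3/(12.3+25.7) = 0.324.

Posterior: Beta(12.3, 25.7); mean ≈ 0.324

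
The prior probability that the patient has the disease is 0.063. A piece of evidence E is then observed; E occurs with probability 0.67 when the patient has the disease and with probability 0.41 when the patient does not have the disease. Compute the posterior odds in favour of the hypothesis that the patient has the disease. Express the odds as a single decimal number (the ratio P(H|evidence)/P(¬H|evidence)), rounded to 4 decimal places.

Posterior odds ≈ 0.1099

Prior odds = 0.063/(1−0.063) = 0.067236.
Likelihood ratio for E = 0.67/0.41 = 1.6341.
Posterior odds = prior odds × LR = 0.10987.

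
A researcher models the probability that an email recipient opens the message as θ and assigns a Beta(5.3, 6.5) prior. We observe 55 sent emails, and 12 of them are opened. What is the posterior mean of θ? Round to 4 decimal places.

Observing 12 successes and 43 failures updates Beta(5.3, 6.5) by adding the success and failure counts to the two shape parameters: α = 5.3+12 = 17.3, β = 6.5+43 = 49.5.
E[θ | data] = 17.3/(17.3+49.5) = 0.2590.

Posterior mean ≈ 0.2590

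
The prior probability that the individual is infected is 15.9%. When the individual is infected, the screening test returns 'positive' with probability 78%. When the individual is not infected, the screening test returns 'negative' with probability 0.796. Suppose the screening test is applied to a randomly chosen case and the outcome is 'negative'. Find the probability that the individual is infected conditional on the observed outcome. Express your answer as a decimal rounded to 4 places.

P(H | E) ≈ 0.0497

Let H be the event that the individual is infected. P(H) = 0.159, so P(¬H) = 0.841. With E the 'negative' result, P(E|H) = 0.22 and P(E|¬H) = 0.796.
P(E) = 0.22·0.159 + 0.796·0.841 = 0.034980 + 0.66944 = 0.70442.
By Bayes' theorem, P(H|E) = 0.034980 / 0.70442 = 0.0497.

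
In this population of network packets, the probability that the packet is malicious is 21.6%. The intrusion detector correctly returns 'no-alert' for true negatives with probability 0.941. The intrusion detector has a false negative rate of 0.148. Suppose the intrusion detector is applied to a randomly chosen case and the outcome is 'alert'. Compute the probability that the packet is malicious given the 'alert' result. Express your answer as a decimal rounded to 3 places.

P(H | E) ≈ 0.799

Write H for 'the packet is malicious'. Prior odds H:¬H = 0.216/0.784 = 0.27551. For the 'alert' outcome, the likelihood ratio is 0.852/0.059 = 14.441.
Posterior odds = 0.27551 × 14.441 = 3.9786, so P(H|E) = 3.9786/(1+3.9786) = 0.799.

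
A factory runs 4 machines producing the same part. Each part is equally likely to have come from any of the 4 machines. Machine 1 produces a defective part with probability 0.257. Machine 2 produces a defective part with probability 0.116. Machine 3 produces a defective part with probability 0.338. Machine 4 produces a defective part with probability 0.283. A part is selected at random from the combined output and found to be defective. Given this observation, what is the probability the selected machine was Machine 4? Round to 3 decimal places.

Posterior probability ≈ 0.285

Tabulate prior·likelihood by source: [1] prior 0.25, lik 0.257, product 0.06425; [2] prior 0.25, lik 0.116, product 0.02900; [3] prior 0.25, lik 0.338, product 0.08450; [4] prior 0.25, lik 0.283, product 0.07075.
Normalizing constant = 0.24850; the posterior for Machine 4 is its product over the sum, 0.07075/0.24850 = 0.285.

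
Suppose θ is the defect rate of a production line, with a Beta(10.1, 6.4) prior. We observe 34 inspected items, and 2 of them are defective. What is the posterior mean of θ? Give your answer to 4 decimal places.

Posterior mean ≈ 0.2396

Observing 2 successes and 32 failures updates Beta(10.1, 6.4) by adding the success and failure counts to the two shape parameters: α = 10.1+2 = 12.1, β = 6.4+32 = 38.4.
Posterior mean = α/(α+β) = 12.1/50.5 = 0.2396.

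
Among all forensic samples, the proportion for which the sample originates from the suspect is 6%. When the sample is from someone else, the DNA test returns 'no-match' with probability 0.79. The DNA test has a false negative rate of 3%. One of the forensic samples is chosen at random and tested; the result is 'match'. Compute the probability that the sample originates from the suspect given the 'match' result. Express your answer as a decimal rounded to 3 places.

Let H be the event that the sample originates from the suspect. P(H) = 0.06, so P(¬H) = 0.94. With E the 'match' result, P(E|H) = 0.97 and P(E|¬H) = 0.21.
P(E) = 0.97·0.06 + 0.21·0.94 = 0.058200 + 0.19740 = 0.25560.
By Bayes' theorem, P(H|E) = 0.058200 / 0.25560 = 0.228.

P(H | E) ≈ 0.228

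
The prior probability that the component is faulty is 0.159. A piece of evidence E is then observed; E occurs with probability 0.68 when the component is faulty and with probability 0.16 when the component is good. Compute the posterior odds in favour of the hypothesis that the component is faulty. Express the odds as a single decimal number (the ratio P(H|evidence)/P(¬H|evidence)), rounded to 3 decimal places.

Prior odds = 0.159/(1−0.159) = 0.18906.
Likelihood ratio for E = 0.68/0.16 = 4.2500.
Posterior odds = prior odds × LR = 0.80351.

Posterior odds ≈ 0.804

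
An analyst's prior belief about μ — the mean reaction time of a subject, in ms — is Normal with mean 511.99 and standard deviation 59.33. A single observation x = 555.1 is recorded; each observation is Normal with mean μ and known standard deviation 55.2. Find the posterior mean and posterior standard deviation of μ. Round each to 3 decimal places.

With known σ, the Normal prior is conjugate. Weight on the data is w = (n/σ²)/(n/σ² + 1/τ₀²) = 0.00032819/(0.00032819+0.00028409) = 0.53601.
Posterior mean = w·x̄ + (1−w)·μ₀ = 0.53601·555.1 + 0.46399·511.99 = 535.098. Posterior variance = 1/(0.00032819+0.00028409) = 1633.25, so SD = 40.414.

Posterior mean ≈ 535.098; posterior SD ≈ 40.414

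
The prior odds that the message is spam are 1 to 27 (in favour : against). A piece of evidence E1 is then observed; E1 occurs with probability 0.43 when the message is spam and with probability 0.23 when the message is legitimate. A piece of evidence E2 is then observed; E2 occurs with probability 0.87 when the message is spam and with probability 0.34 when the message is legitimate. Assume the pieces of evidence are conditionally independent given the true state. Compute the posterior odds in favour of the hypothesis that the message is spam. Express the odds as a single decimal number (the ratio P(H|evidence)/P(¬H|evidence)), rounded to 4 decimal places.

Posterior odds ≈ 0.1772

Prior odds = 1/27 = 0.037037.
Likelihood ratio for E1 = 0.43/0.23 = 1.8696.
Likelihood ratio for E2 = 0.87/0.34 = 2.5588.
Posterior odds = prior odds × LR₁ × LR₂ = 0.17718.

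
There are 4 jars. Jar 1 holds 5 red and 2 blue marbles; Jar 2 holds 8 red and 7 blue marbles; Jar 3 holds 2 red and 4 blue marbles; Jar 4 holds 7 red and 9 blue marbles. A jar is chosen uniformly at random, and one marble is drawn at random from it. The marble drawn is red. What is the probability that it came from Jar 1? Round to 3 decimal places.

Posterior probability ≈ 0.354

P(red|Jar 1) = 0.7143; P(red|Jar 2) = 0.5333; P(red|Jar 3) = 0.3333; P(red|Jar 4) = 0.4375.
Prior × likelihood for each source: 0.25·0.7143=0.1786, 0.25·0.5333=0.1333, 0.25·0.3333=0.08333, 0.25·0.4375=0.1094. Summing gives P(red) = 0.50461.
P(Jar 1 | red) = 0.1786 / 0.50461 = 0.354.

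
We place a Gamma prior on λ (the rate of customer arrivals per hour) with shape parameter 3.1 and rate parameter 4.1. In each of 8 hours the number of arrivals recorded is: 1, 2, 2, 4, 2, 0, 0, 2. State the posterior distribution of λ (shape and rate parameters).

Posterior: Gamma(shape=16.1, rate=12.1)

Total count ∑xᵢ = 13 over n = 8 hours.
Gamma is conjugate to the Poisson likelihood: posterior is Gamma(shape = 3.1+13 = 16.1, rate = 4.1+8 = 12.1).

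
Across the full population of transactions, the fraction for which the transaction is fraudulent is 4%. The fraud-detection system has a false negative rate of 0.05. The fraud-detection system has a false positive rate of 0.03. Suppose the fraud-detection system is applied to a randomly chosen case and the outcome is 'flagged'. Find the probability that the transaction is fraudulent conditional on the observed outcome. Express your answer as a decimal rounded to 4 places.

Write H for 'the transaction is fraudulent'. Prior odds H:¬H = 0.04/0.96 = 0.041667. For the 'flagged' outcome, the likelihood ratio is 0.95/0.03 = 31.667.
Posterior odds = 0.041667 × 31.667 = 1.3194, so P(H|E) = 1.3194/(1+1.3194) = 0.5689.

P(H | E) ≈ 0.5689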